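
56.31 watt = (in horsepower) 0.07551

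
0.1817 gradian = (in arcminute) 9.812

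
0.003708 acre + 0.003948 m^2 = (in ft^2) 161.6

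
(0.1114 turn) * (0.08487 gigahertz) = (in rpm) 5.673e+08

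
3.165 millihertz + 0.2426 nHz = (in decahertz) 0.0003165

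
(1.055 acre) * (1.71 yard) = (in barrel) 4.199e+04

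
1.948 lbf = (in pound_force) 1.948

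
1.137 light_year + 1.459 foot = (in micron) 1.076e+22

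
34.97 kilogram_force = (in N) 342.9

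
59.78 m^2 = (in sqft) 643.5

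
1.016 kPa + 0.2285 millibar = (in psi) 0.1507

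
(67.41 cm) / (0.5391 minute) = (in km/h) 0.07503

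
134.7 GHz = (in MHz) 1.347e+05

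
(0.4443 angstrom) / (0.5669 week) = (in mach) 3.806e-19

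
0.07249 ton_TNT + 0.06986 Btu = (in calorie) 7.249e+07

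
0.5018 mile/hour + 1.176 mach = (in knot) 778.8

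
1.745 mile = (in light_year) 2.968e-13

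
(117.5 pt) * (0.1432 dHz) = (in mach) 1.743e-06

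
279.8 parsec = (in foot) 2.833e+19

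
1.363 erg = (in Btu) 1.292e-10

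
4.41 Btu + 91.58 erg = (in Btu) 4.41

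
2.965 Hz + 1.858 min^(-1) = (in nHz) 2.996e+09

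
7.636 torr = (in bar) 0.01018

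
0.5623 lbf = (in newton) 2.501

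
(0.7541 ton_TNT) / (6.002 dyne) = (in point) 1.49e+17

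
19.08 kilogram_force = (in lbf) 42.06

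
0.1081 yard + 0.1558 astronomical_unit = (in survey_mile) 1.448e+07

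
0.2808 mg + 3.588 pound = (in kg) 1.627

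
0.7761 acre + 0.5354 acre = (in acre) 1.312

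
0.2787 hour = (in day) 0.01161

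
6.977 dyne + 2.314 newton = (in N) 2.314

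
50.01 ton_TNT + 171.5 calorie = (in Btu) 1.983e+08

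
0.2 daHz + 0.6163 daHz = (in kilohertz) 0.008163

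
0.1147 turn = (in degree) 41.29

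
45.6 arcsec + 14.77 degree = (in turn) 0.04106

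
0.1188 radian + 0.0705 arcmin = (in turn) 0.01891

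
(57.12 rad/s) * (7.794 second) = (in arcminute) 1.53e+06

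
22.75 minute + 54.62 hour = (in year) 0.006278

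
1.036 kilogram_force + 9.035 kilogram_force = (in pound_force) 22.2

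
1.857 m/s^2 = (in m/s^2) 1.857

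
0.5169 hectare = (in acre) 1.277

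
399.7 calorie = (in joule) 1672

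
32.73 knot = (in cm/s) 1684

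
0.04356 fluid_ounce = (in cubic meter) 1.288e-06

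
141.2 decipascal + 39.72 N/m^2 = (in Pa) 53.84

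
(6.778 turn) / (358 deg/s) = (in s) 6.816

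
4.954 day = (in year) 0.01357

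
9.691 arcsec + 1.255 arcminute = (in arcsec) 84.99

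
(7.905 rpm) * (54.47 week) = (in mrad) 2.727e+10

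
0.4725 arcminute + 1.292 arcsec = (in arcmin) 0.494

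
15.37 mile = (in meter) 2.474e+04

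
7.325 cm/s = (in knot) 0.1424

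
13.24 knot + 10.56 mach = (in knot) 7003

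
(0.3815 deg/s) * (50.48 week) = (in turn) 3.235e+04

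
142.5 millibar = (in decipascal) 1.425e+05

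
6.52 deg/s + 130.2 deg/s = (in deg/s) 136.7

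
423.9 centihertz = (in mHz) 4239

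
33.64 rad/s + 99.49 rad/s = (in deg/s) 7628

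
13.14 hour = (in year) 0.0015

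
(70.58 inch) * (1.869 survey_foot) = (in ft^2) 10.99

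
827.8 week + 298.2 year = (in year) 314.1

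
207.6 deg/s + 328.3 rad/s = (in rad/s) 331.9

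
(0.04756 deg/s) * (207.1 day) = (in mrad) 1.485e+07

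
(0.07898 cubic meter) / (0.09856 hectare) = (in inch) 0.003155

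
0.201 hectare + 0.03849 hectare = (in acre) 0.5918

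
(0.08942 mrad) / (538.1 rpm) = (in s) 1.587e-06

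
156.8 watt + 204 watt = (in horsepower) 0.4838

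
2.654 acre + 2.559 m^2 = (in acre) 2.655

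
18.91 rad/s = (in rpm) 180.6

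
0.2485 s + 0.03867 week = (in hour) 6.497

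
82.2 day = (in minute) 1.184e+05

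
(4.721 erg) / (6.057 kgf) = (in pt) 2.253e-05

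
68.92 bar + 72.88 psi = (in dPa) 7.394e+07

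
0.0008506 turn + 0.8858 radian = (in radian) 0.8911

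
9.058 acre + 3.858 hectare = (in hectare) 7.524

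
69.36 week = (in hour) 1.165e+04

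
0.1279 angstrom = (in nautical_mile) 6.906e-15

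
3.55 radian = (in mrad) 3550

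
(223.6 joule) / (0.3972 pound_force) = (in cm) 1.266e+04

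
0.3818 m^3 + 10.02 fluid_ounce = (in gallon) 100.9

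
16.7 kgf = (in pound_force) 36.82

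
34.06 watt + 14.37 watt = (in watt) 48.43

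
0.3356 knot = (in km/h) 0.6215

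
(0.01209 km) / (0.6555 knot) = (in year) 1.137e-06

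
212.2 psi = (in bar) 14.63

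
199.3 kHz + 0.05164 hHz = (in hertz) 1.993e+05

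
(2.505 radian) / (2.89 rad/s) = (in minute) 0.01445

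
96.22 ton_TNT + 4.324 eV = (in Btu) 3.816e+08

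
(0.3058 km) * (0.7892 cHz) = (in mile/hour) 5.399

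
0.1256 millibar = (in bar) 0.0001256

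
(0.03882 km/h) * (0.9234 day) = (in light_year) 9.094e-14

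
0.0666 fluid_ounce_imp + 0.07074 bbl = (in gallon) 2.972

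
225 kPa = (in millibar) 2250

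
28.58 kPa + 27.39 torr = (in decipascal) 3.223e+05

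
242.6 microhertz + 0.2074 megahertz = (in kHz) 207.4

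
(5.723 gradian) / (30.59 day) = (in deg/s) 1.949e-06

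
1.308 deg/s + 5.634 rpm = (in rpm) 5.852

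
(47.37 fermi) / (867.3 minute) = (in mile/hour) 2.036e-18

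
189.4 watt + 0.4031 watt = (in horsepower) 0.2545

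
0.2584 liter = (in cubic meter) 0.0002584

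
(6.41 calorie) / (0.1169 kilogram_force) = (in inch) 921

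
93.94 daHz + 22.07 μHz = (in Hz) 939.4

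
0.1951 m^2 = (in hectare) 1.951e-05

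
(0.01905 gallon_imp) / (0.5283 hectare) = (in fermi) 1.639e+07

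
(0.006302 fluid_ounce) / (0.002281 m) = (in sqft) 0.0008795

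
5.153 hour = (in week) 0.03067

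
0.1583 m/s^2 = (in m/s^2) 0.1583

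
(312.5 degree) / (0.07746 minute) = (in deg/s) 67.24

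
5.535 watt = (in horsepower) 0.007423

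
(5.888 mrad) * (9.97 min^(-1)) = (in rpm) 0.009343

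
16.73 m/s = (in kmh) 60.23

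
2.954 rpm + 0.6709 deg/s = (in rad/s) 0.3211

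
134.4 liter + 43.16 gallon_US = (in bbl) 1.873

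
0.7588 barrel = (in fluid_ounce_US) 4079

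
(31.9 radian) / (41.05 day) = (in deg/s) 0.0005153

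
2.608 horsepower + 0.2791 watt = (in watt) 1945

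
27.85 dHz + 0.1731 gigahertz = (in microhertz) 1.731e+14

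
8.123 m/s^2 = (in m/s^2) 8.123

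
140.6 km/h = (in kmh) 140.6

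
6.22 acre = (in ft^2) 2.709e+05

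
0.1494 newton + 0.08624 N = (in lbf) 0.05297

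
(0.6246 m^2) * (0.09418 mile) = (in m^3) 94.67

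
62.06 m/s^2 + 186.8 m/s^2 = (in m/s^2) 248.9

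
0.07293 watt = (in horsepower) 9.78e-05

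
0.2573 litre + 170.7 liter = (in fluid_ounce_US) 5781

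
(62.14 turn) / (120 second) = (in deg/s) 186.4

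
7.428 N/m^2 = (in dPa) 74.28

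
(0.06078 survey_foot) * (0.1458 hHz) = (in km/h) 0.9724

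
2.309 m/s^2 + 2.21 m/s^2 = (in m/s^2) 4.519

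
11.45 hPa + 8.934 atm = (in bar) 9.064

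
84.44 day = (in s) 7.296e+06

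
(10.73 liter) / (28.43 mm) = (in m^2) 0.3774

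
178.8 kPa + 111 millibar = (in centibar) 189.9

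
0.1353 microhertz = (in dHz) 1.353e-06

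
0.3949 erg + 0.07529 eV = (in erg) 0.3949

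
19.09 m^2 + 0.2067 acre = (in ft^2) 9209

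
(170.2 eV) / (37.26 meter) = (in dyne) 7.319e-14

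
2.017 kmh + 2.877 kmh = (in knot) 2.643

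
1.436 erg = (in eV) 8.963e+11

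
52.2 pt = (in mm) 18.41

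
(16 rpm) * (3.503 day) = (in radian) 5.071e+05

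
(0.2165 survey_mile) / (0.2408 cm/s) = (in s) 1.447e+05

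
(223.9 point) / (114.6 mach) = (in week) 3.347e-12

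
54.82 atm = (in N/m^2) 5.555e+06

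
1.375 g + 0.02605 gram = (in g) 1.401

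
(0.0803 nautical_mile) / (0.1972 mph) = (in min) 28.12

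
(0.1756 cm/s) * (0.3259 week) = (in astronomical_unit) 2.314e-09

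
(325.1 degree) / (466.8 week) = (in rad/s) 2.01e-08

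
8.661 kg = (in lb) 19.09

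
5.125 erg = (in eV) 3.199e+12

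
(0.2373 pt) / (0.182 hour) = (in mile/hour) 2.858e-07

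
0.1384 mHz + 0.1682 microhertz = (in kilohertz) 1.386e-07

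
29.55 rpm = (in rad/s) 3.094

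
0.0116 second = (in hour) 3.222e-06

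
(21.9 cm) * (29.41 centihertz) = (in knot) 0.1252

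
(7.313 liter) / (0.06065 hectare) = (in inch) 0.0004747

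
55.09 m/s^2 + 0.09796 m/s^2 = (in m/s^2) 55.19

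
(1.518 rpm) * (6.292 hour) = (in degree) 2.063e+05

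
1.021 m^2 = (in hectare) 0.0001021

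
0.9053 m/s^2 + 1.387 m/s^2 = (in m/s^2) 2.292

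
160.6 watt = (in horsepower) 0.2154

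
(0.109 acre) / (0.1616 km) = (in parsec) 8.846e-17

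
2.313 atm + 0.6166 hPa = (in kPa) 234.4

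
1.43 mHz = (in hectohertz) 1.43e-05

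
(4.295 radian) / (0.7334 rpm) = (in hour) 0.01553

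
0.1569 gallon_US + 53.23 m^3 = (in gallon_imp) 1.171e+04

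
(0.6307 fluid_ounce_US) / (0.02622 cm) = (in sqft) 0.7657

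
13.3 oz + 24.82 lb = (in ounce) 410.4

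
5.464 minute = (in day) 0.003794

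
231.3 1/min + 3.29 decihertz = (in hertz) 4.184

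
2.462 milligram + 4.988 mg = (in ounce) 0.0002628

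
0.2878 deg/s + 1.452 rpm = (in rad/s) 0.1571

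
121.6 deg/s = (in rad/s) 2.122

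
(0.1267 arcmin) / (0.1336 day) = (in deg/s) 1.829e-07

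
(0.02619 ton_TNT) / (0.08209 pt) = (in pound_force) 8.506e+11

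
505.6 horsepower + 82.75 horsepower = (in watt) 4.387e+05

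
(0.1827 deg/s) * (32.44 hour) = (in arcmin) 1.28e+06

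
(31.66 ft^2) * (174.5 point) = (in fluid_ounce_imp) 6373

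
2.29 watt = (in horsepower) 0.003071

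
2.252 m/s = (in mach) 0.006614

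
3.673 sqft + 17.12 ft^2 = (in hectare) 0.0001932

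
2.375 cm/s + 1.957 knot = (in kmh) 3.71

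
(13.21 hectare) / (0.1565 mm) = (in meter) 8.441e+08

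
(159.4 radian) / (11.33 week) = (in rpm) 0.0002221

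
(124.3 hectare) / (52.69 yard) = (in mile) 16.03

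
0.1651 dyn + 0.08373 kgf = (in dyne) 8.211e+04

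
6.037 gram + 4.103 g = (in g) 10.14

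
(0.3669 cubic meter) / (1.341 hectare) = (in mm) 0.02736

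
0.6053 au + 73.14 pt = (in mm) 9.055e+13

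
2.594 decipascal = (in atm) 2.56e-06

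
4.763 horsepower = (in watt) 3552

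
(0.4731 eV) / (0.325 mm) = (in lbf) 5.243e-17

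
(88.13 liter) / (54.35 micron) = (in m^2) 1622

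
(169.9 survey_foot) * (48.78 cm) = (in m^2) 25.26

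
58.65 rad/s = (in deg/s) 3360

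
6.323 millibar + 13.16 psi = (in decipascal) 9.137e+05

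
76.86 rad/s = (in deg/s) 4404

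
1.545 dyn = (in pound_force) 3.473e-06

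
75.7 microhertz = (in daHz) 7.57e-06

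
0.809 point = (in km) 2.854e-07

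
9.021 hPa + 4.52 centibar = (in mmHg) 40.67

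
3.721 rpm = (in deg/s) 22.33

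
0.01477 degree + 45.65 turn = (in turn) 45.65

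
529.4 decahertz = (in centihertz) 5.294e+05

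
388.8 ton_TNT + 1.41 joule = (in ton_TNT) 388.8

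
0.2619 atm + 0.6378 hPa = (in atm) 0.2625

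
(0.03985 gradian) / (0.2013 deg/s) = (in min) 0.002969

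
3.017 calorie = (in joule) 12.62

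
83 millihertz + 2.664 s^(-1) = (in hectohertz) 0.02747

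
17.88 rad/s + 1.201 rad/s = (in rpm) 182.2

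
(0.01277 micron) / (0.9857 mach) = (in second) 3.805e-11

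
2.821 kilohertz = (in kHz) 2.821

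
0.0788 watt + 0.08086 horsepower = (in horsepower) 0.08097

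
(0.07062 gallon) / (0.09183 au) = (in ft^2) 2.095e-13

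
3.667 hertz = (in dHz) 36.67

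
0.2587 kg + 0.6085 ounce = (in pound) 0.6084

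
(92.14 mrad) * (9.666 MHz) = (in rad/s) 8.906e+05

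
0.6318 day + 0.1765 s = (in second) 5.459e+04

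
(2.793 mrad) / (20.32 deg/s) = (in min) 0.0001313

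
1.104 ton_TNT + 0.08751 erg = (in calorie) 1.104e+09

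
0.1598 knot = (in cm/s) 8.221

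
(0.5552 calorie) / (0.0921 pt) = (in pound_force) 1.607e+04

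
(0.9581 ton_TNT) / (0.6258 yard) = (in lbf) 1.575e+09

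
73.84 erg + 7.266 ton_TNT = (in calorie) 7.266e+09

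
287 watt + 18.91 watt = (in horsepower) 0.4102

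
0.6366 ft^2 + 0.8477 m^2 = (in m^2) 0.9068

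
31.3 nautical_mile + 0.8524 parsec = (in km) 2.63e+13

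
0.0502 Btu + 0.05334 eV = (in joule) 52.96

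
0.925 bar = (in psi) 13.42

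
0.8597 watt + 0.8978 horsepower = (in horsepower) 0.899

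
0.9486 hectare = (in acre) 2.344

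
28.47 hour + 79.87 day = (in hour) 1945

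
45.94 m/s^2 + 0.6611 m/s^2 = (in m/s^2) 46.6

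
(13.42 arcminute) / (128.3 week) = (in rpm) 4.804e-10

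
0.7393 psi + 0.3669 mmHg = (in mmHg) 38.6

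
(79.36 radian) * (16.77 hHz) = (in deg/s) 7.625e+06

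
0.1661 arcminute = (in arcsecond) 9.966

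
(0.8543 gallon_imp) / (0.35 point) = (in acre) 0.007773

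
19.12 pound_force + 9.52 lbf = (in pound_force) 28.64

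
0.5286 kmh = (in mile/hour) 0.3285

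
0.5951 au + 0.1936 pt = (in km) 8.903e+07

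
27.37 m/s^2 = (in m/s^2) 27.37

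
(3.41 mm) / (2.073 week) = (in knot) 5.287e-09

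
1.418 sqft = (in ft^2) 1.418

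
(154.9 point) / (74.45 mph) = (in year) 5.206e-11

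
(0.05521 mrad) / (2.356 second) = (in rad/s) 2.343e-05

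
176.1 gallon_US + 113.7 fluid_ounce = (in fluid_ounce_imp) 2.358e+04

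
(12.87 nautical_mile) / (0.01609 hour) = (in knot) 799.9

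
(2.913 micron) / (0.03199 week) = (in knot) 2.927e-10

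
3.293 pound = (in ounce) 52.69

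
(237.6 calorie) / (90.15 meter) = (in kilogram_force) 1.124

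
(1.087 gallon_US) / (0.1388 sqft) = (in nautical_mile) 0.0001723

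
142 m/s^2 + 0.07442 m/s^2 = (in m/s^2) 142.1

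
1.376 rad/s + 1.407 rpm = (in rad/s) 1.523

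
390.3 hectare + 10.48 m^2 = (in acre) 964.5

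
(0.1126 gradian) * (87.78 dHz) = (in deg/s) 0.8896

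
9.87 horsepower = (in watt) 7360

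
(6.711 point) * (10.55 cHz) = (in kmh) 0.0008992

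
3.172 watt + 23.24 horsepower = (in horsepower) 23.24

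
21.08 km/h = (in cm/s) 585.6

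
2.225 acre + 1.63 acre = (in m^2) 1.56e+04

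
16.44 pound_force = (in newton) 73.13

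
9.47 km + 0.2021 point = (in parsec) 3.069e-13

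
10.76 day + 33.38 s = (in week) 1.537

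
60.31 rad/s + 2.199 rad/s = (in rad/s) 62.51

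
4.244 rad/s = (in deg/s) 243.2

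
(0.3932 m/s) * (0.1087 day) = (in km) 3.693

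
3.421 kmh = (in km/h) 3.421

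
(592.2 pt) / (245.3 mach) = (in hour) 6.948e-10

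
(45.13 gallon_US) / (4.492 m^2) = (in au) 2.542e-13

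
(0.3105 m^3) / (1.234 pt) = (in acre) 0.1762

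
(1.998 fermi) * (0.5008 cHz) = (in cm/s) 1.001e-15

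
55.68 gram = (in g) 55.68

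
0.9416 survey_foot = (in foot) 0.9416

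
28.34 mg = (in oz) 0.0009997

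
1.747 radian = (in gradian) 111.2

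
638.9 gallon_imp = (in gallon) 767.3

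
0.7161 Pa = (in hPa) 0.007161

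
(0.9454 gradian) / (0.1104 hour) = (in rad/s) 3.736e-05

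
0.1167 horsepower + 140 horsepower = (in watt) 1.045e+05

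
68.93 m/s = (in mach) 0.2024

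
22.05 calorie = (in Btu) 0.08744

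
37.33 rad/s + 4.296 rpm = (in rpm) 360.8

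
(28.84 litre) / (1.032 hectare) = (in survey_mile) 1.736e-09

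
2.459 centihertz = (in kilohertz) 2.459e-05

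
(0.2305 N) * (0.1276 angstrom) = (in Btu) 2.788e-15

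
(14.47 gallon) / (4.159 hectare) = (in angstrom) 1.317e+04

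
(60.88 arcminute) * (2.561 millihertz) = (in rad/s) 4.535e-05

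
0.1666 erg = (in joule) 1.666e-08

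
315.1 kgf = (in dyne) 3.09e+08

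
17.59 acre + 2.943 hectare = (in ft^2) 1.083e+06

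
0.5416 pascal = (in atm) 5.345e-06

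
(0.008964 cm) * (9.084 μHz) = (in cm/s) 8.143e-08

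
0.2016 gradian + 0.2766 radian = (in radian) 0.2798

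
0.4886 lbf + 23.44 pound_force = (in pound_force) 23.93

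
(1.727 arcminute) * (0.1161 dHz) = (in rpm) 5.57e-05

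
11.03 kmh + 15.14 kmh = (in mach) 0.02135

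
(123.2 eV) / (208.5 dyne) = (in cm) 9.467e-13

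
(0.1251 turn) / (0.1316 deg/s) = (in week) 0.0005658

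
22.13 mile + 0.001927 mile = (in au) 2.381e-07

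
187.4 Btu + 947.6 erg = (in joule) 1.977e+05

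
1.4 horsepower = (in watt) 1044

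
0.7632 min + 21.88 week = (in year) 0.4196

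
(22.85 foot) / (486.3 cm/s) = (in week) 2.368e-06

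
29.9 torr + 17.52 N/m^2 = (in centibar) 4.004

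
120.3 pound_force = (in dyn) 5.351e+07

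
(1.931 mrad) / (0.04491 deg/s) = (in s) 2.464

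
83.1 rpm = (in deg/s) 498.6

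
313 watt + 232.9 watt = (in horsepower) 0.7321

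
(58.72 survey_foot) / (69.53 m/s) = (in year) 8.162e-09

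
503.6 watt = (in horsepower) 0.6753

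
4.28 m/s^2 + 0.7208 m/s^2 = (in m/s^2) 5.001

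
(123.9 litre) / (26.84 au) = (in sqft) 3.321e-13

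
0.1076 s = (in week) 1.779e-07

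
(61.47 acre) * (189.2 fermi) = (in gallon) 1.243e-05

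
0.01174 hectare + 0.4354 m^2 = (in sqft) 1268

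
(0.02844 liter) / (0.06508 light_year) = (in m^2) 4.619e-20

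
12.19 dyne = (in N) 0.0001219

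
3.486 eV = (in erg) 5.585e-12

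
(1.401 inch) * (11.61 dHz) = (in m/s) 0.04131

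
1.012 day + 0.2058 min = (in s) 8.745e+04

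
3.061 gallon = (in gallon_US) 3.061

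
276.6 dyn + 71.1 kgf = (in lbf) 156.7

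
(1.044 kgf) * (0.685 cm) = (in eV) 4.377e+17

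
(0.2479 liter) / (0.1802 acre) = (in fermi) 3.399e+08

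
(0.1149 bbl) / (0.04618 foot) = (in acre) 0.0003207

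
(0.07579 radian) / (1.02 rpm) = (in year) 2.25e-08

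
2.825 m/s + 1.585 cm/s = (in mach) 0.008343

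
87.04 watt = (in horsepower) 0.1167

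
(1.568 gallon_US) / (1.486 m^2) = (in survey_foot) 0.0131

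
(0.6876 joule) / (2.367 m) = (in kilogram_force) 0.02962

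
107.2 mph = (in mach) 0.1407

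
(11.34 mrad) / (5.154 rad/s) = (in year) 6.977e-11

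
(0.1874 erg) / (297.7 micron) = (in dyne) 6.295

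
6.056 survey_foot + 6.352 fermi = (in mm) 1846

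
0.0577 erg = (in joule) 5.77e-09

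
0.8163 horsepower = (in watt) 608.7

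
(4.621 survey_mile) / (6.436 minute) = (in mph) 43.08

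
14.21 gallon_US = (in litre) 53.79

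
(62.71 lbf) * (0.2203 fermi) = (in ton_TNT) 1.469e-23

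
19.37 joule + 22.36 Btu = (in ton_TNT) 5.643e-06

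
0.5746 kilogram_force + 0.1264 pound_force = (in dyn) 6.197e+05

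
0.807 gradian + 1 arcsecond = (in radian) 0.01268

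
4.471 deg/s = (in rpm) 0.7452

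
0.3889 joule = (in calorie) 0.09295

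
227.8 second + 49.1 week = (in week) 49.1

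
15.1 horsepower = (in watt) 1.126e+04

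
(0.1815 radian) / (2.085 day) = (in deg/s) 5.773e-05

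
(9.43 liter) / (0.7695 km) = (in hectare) 1.225e-09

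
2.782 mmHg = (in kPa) 0.3709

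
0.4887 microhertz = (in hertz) 4.887e-07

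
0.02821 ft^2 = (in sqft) 0.02821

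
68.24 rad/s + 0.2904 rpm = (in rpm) 651.9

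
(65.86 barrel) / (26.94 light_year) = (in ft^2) 4.422e-16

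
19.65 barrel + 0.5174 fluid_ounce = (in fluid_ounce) 1.056e+05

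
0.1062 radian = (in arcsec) 2.191e+04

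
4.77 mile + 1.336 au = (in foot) 6.557e+11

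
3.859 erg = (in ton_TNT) 9.223e-17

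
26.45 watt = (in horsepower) 0.03547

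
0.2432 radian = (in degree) 13.93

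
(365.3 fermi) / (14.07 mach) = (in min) 1.271e-18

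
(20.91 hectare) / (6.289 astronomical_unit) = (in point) 0.00063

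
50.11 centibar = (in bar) 0.5011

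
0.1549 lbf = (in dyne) 6.89e+04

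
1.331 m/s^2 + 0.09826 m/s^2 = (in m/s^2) 1.429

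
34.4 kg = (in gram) 3.44e+04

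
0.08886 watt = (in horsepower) 0.0001192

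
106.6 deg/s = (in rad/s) 1.861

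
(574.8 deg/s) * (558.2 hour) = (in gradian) 1.283e+09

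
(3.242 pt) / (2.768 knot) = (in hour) 2.231e-07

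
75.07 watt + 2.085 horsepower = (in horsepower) 2.186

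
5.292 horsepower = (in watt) 3946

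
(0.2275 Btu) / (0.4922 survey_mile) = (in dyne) 3.03e+04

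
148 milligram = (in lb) 0.0003263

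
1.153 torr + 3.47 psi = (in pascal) 2.408e+04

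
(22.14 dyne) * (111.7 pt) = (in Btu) 8.269e-09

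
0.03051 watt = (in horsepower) 4.091e-05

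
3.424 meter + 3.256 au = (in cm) 4.871e+13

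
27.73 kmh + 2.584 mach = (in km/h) 3195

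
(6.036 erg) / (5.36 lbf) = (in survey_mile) 1.573e-11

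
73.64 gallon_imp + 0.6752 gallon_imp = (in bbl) 2.125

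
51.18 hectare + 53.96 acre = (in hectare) 73.02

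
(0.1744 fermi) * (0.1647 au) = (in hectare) 4.297e-10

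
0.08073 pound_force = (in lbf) 0.08073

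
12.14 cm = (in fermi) 1.214e+14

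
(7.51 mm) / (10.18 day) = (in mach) 2.508e-11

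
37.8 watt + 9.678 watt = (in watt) 47.48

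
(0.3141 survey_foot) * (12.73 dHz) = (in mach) 0.0003579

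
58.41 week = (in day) 408.9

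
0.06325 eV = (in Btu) 9.605e-24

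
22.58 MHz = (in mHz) 2.258e+10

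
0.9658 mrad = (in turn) 0.0001537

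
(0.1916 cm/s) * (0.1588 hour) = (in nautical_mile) 0.0005914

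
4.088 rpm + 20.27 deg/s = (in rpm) 7.466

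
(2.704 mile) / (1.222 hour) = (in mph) 2.213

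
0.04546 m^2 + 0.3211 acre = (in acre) 0.3211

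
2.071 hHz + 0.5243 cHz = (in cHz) 2.071e+04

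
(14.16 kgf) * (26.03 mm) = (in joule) 3.615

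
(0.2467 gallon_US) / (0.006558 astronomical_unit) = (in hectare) 9.519e-17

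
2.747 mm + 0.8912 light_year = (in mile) 5.239e+12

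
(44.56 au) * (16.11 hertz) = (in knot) 2.088e+14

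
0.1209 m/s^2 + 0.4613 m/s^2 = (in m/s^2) 0.5822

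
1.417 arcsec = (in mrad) 0.00687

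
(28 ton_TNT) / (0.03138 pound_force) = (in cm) 8.393e+13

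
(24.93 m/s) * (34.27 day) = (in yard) 8.073e+07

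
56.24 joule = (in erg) 5.624e+08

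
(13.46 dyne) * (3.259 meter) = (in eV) 2.738e+15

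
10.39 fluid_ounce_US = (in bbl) 0.001933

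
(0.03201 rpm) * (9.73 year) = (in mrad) 1.029e+09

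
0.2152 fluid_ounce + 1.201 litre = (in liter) 1.207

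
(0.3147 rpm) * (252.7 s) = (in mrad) 8328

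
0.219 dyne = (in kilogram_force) 2.233e-07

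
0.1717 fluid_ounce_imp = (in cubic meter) 4.879e-06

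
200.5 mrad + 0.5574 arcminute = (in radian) 0.2007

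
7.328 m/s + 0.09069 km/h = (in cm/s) 735.3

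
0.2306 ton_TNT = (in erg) 9.648e+15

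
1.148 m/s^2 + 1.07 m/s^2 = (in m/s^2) 2.218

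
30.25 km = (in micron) 3.025e+10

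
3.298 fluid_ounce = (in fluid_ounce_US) 3.298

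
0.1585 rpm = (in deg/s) 0.951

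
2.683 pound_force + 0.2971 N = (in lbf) 2.75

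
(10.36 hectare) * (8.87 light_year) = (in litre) 8.694e+24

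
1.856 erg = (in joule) 1.856e-07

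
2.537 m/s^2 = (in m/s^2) 2.537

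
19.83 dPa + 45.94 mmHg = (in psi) 0.8886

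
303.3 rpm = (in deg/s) 1820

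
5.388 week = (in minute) 5.431e+04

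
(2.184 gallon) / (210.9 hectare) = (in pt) 1.111e-05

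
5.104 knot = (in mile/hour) 5.874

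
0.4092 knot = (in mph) 0.4709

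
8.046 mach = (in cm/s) 2.74e+05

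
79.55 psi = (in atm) 5.413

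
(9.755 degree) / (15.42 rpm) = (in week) 1.743e-07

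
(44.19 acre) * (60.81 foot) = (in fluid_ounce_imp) 1.167e+11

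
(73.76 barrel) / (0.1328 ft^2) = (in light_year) 1.005e-13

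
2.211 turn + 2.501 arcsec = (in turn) 2.211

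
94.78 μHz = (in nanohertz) 9.478e+04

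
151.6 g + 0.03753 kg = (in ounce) 6.671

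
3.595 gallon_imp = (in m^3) 0.01634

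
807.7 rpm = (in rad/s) 84.58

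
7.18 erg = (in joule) 7.18e-07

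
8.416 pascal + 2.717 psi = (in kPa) 18.74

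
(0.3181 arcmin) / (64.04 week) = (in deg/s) 1.369e-10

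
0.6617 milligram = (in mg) 0.6617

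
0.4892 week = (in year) 0.009382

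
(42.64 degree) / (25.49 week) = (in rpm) 4.61e-07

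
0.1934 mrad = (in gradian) 0.01231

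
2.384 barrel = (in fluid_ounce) 1.282e+04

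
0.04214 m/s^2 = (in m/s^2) 0.04214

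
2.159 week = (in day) 15.11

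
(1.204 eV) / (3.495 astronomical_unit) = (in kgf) 3.762e-32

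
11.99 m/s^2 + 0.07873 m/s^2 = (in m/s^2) 12.07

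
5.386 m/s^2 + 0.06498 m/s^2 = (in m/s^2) 5.451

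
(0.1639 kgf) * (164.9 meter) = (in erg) 2.65e+09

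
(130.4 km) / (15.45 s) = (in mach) 24.79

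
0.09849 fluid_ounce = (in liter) 0.002913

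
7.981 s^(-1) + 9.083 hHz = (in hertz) 916.3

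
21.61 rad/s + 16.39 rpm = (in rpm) 222.8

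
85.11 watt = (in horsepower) 0.1141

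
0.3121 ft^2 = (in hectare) 2.9e-06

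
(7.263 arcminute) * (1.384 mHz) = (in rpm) 2.792e-05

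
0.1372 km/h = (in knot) 0.07408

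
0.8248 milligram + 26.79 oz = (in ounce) 26.79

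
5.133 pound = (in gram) 2328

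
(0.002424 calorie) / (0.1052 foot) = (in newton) 0.3163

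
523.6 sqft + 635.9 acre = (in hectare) 257.3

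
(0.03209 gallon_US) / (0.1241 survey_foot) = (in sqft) 0.03457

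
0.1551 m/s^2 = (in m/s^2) 0.1551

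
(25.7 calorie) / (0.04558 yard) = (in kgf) 263.1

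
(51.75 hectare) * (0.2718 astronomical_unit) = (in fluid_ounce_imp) 7.406e+20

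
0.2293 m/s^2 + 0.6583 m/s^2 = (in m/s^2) 0.8876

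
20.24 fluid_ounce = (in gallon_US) 0.1581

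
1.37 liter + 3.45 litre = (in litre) 4.82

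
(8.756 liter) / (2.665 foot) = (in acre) 2.664e-06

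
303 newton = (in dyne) 3.03e+07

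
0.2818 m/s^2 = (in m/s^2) 0.2818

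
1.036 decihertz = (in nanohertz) 1.036e+08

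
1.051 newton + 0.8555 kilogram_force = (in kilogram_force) 0.9627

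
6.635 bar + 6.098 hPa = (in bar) 6.641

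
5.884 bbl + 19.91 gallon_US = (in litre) 1011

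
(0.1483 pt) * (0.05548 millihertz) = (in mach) 8.524e-12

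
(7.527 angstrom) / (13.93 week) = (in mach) 2.624e-19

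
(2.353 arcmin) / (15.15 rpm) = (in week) 7.133e-10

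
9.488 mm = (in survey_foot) 0.03113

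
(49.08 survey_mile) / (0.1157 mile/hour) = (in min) 2.545e+04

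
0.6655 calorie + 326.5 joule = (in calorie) 78.7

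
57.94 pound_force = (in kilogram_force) 26.28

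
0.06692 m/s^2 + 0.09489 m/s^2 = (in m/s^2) 0.1618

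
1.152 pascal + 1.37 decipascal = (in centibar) 0.001289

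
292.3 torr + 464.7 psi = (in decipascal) 3.243e+07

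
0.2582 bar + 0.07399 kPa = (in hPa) 258.9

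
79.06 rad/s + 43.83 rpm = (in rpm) 798.8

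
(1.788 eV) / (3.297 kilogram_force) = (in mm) 8.86e-18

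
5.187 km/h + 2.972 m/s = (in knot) 8.578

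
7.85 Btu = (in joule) 8282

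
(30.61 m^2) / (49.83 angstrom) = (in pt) 1.741e+13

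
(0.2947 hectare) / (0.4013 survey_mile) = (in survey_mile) 0.002835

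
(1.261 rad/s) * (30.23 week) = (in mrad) 2.305e+10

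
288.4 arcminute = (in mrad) 83.89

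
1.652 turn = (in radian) 10.38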